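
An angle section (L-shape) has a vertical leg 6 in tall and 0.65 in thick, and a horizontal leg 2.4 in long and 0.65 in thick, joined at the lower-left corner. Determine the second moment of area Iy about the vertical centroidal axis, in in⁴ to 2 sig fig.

Iy ≈ 1.7 in⁴

Treat the section as a set of non-overlapping primitives; coordinates are from the bounding-box lower-left.
Vertical leg: 0.65 × 6, A = 3.9 in², x = 0.325 in, Ī = 0.1373 in⁴.
Horizontal leg (remainder): 1.75 × 0.65, A = 1.138 in², x = 1.525 in, Ī = 0.2903 in⁴.
Centroid: x̄ = ΣA·x / ΣA = 0.596 in.
Transfer each piece to the vertical centroidal axis using Ī + A·d² with d = x − 0.596:
  vertical leg: d = -0.271 in → contributes +0.4237 in⁴
  horizontal leg (remainder): d = 0.929 in → contributes +1.272 in⁴
Total I = 1.696 in⁴.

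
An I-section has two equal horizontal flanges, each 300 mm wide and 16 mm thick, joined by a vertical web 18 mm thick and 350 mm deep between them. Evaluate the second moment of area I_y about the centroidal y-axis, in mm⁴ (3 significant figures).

I_y ≈ 7.22 × 10⁷ mm⁴

Decompose the section into non-overlapping parts with the origin at the bottom-left of its bounding rectangle.
Bottom flange: 300 × 16, A = 4 800 mm², x = 150 mm, Ī = 36 000 000 mm⁴.
Web: 18 × 350, A = 6 300 mm², x = 150 mm, Ī = 170 100 mm⁴.
Top flange: 300 × 16, A = 4 800 mm², x = 150 mm, Ī = 36 000 000 mm⁴.
By symmetry the centroid is at mid-width, x̄ = 150 mm.
All pieces are centred on the centroidal y-axis, so I = ΣĪ = 72 170 100 mm⁴.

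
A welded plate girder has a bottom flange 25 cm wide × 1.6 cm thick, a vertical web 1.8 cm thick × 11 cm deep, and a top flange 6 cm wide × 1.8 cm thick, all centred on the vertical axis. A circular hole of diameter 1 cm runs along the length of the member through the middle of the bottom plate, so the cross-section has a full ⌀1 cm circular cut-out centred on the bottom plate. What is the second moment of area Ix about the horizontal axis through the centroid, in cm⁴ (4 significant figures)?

Ix ≈ 1756 cm⁴

Treat the section as a set of non-overlapping primitives; coordinates are from the bounding-box lower-left.
Bottom plate: 25 × 1.6, A = 40 cm², y = 0.8 cm, Ī = 8.53333 cm⁴.
Web plate: 1.8 × 11, A = 19.8 cm², y = 7.1 cm, Ī = 199.65 cm⁴.
Top plate: 6 × 1.8, A = 10.8 cm², y = 13.5 cm, Ī = 2.916 cm⁴.
Hole (subtracted): ⌀1, A = 0.785398 cm², y = 0.8 cm, Ī = 0.0490874 cm⁴.
Centroid: ȳ = ΣA·y / ΣA = 4.55136 cm.
Transfer each piece to the horizontal axis through the centroid using Ī + A·d² with d = y − 4.55136:
  bottom plate: d = -3.75136 cm → contributes +571.443 cm⁴
  web plate: d = 2.54864 cm → contributes +328.262 cm⁴
  top plate: d = 8.94864 cm → contributes +867.759 cm⁴
  hole: d = -3.75136 cm → contributes −11.1018 cm⁴
Total I = 1756.36 cm⁴.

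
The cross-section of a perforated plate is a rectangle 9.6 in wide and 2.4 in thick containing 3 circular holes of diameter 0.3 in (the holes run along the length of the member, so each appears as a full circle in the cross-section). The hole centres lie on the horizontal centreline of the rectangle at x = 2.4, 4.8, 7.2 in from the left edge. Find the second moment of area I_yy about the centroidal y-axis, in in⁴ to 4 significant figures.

I_yy ≈ 176.1 in⁴

Treat the section as a set of non-overlapping primitives; coordinates are from the bounding-box lower-left.
Plate: 9.6 × 2.4, A = 23.04 in², x = 4.8 in, Ī = 176.947 in⁴.
Hole 1 (subtracted): ⌀0.3, A = 0.0706858 in², x = 2.4 in, Ī = 0.000397608 in⁴.
Hole 2 (subtracted): ⌀0.3, A = 0.0706858 in², x = 4.8 in, Ī = 0.000397608 in⁴.
Hole 3 (subtracted): ⌀0.3, A = 0.0706858 in², x = 7.2 in, Ī = 0.000397608 in⁴.
By symmetry the centroid is at mid-width, x̄ = 4.8 in.
Transfer each piece to the centroidal y-axis using Ī + A·d² with d = x − 4.8:
  plate: d = 0 in → contributes +176.947 in⁴
  hole 1: d = -2.4 in → contributes −0.407548 in⁴
  hole 2: d = 0 in → contributes −0.000397608 in⁴
  hole 3: d = 2.4 in → contributes −0.407548 in⁴
Total I = 176.132 in⁴.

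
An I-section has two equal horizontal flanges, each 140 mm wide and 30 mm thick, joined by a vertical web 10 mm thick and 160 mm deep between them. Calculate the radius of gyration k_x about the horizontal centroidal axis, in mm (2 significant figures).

Break the section into simple shapes (no overlaps), measuring from the bottom-left corner of the bounding box.
Bottom flange: 140 × 30, A = 4 200 mm², y = 15 mm, Ī = 315 000 mm⁴.
Web: 10 × 160, A = 1 600 mm², y = 110 mm, Ī = 3 413 333 mm⁴.
Top flange: 140 × 30, A = 4 200 mm², y = 205 mm, Ī = 315 000 mm⁴.
By symmetry the centroid is at mid-height, ȳ = 110 mm.
Transfer each piece to the horizontal centroidal axis using Ī + A·d² with d = y − 110:
  bottom flange: d = -95 mm → contributes +38 220 000 mm⁴
  web: d = 0 mm → contributes +3 413 333 mm⁴
  top flange: d = 95 mm → contributes +38 220 000 mm⁴
Total I = 79 853 333 mm⁴.
Radius of gyration: k = √(I/A) = √(79 853 333 / 10 000) = 89.36 mm.

k_x ≈ 89 mm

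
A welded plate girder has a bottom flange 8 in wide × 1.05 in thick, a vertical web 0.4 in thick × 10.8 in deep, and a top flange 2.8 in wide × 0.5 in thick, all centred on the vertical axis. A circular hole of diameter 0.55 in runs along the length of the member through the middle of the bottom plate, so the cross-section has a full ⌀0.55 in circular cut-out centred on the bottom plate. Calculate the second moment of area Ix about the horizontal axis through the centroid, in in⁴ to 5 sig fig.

Ix ≈ 256.15 in⁴

Split into non-overlapping primitives; take the origin at the lower-left of the bounding box.
Bottom plate: 8 × 1.05, A = 8.4 in², y = 0.525 in, Ī = 0.77175 in⁴.
Web plate: 0.4 × 10.8, A = 4.32 in², y = 6.45 in, Ī = 41.9904 in⁴.
Top plate: 2.8 × 0.5, A = 1.4 in², y = 12.1 in, Ī = 0.02916667 in⁴.
Hole (subtracted): ⌀0.55, A = 0.2375829 in², y = 0.525 in, Ī = 0.004491803 in⁴.
Centroid: ȳ = ΣA·y / ΣA = 3.536075 in.
Transfer each piece to the horizontal axis through the centroid using Ī + A·d² with d = y − 3.536075:
  bottom plate: d = -3.011075 in → contributes +76.93096 in⁴
  web plate: d = 2.913925 in → contributes +78.67134 in⁴
  top plate: d = 8.563925 in → contributes +102.7063 in⁴
  hole: d = -3.011075 in → contributes −2.158555 in⁴
Total I = 256.1501 in⁴.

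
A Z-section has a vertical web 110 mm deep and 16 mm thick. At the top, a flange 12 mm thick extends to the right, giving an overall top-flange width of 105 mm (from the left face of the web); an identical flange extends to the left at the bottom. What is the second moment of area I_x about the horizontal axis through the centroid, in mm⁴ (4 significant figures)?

I_x ≈ 6.929 × 10⁶ mm⁴

Break the section into simple shapes (no overlaps), measuring from the bottom-left corner of the bounding box.
Web: 16 × 110, A = 1 760 mm², y = 55 mm, Ī = 1 774 667 mm⁴.
Top flange (beyond web): 89 × 12, A = 1 068 mm², y = 104 mm, Ī = 12 816 mm⁴.
Bottom flange (beyond web): 89 × 12, A = 1 068 mm², y = 6 mm, Ī = 12 816 mm⁴.
Centroid: ȳ = ΣA·y / ΣA = 55 mm.
Transfer each piece to the horizontal axis through the centroid using Ī + A·d² with d = y − 55:
  web: d = 0 mm → contributes +1 774 667 mm⁴
  top flange (beyond web): d = 49 mm → contributes +2 577 084 mm⁴
  bottom flange (beyond web): d = -49 mm → contributes +2 577 084 mm⁴
Total I = 6 928 835 mm⁴.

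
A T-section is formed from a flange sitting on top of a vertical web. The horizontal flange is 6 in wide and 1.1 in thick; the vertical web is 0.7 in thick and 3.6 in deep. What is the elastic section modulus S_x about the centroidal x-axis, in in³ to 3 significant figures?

Split into non-overlapping primitives; take the origin at the lower-left of the bounding box.
Flange: 6 × 1.1, A = 6.6 in², y = 4.15 in, Ī = 0.6655 in⁴.
Web: 0.7 × 3.6, A = 2.52 in², y = 1.8 in, Ī = 2.7216 in⁴.
Centroid: ȳ = ΣA·y / ΣA = 3.5007 in.
Transfer each piece to the centroidal x-axis using Ī + A·d² with d = y − 3.5007:
  flange: d = 0.64934 in → contributes +3.4484 in⁴
  web: d = -1.7007 in → contributes +10.01 in⁴
Total I = 13.458 in⁴.
Extreme fibre distance c = 3.5007 in; S = I/c = 3.8445 in³.

S_x ≈ 3.84 in³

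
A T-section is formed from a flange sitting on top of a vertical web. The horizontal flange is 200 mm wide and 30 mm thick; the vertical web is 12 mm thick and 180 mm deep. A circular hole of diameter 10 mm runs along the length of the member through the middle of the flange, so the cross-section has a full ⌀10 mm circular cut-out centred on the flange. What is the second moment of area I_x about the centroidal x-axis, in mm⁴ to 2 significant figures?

Decompose the section into non-overlapping parts with the origin at the bottom-left of its bounding rectangle.
Flange: 200 × 30, A = 6 000 mm², y = 195 mm, Ī = 450 000 mm⁴.
Web: 12 × 180, A = 2 160 mm², y = 90 mm, Ī = 5 832 000 mm⁴.
Hole (subtracted): ⌀10, A = 78.54 mm², y = 195 mm, Ī = 490.9 mm⁴.
Centroid: ȳ = ΣA·y / ΣA = 166.9 mm.
Transfer each piece to the centroidal x-axis using Ī + A·d² with d = y − 166.9:
  flange: d = 28.06 mm → contributes +5 175 608 mm⁴
  web: d = -76.94 mm → contributes +18 617 282 mm⁴
  hole: d = 28.06 mm → contributes −62 349 mm⁴
Total I = 23 730 541 mm⁴.

I_x ≈ 2.4 × 10⁷ mm⁴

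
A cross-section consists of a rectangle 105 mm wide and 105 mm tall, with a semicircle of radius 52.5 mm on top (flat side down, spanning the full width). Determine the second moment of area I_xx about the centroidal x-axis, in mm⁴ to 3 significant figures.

Treat the section as a set of non-overlapping primitives; coordinates are from the bounding-box lower-left.
Rectangular body: 105 × 105, A = 11 025 mm², y = 52.5 mm, Ī = 10 129 219 mm⁴.
Semicircular cap: semicircle r = 52.5, A = 4329.5 mm², y = 127.28 mm, Ī = 833 814 mm⁴.
Centroid: ȳ = ΣA·y / ΣA = 73.586 mm.
Transfer each piece to the centroidal x-axis using Ī + A·d² with d = y − 73.586:
  rectangular body: d = -21.086 mm → contributes +15 031 231 mm⁴
  semicircular cap: d = 53.696 mm → contributes +13 316 685 mm⁴
Total I = 28 347 916 mm⁴.

I_xx ≈ 2.83 × 10⁷ mm⁴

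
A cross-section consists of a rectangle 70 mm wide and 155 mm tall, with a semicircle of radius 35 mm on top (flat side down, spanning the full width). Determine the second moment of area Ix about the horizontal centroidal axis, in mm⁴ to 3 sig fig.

Decompose the section into non-overlapping parts with the origin at the bottom-left of its bounding rectangle.
Rectangular body: 70 × 155, A = 10 850 mm², y = 77.5 mm, Ī = 21 722 604 mm⁴.
Semicircular cap: semicircle r = 35, A = 1924.2 mm², y = 169.85 mm, Ī = 164 704 mm⁴.
Centroid: ȳ = ΣA·y / ΣA = 91.412 mm.
Transfer each piece to the horizontal centroidal axis using Ī + A·d² with d = y − 91.412:
  rectangular body: d = -13.912 mm → contributes +23 822 454 mm⁴
  semicircular cap: d = 78.443 mm → contributes +12 004 986 mm⁴
Total I = 35 827 440 mm⁴.

Ix ≈ 3.58 × 10⁷ mm⁴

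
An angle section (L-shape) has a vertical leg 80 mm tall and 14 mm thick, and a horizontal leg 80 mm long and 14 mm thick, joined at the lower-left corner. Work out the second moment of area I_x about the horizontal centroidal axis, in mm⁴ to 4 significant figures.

Decompose the section into non-overlapping parts with the origin at the bottom-left of its bounding rectangle.
Vertical leg: 14 × 80, A = 1 120 mm², y = 40 mm, Ī = 597 333 mm⁴.
Horizontal leg (remainder): 66 × 14, A = 924 mm², y = 7 mm, Ī = 15 092 mm⁴.
Centroid: ȳ = ΣA·y / ΣA = 25.0822 mm.
Transfer each piece to the horizontal centroidal axis using Ī + A·d² with d = y − 25.0822:
  vertical leg: d = 14.9178 mm → contributes +846 579 mm⁴
  horizontal leg (remainder): d = -18.0822 mm → contributes +317 208 mm⁴
Total I = 1 163 788 mm⁴.

I_x ≈ 1.164 × 10⁶ mm⁴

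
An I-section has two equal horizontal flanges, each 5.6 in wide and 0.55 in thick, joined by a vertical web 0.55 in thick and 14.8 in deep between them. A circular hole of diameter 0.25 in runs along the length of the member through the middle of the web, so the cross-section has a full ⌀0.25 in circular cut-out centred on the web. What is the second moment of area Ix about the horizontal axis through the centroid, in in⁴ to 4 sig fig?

Ix ≈ 511.6 in⁴

Decompose the section into non-overlapping parts with the origin at the bottom-left of its bounding rectangle.
Bottom flange: 5.6 × 0.55, A = 3.08 in², y = 0.275 in, Ī = 0.0776417 in⁴.
Web: 0.55 × 14.8, A = 8.14 in², y = 7.95 in, Ī = 148.582 in⁴.
Top flange: 5.6 × 0.55, A = 3.08 in², y = 15.625 in, Ī = 0.0776417 in⁴.
Hole (subtracted): ⌀0.25, A = 0.0490874 in², y = 7.95 in, Ī = 0.000191748 in⁴.
By symmetry the centroid is at mid-height, ȳ = 7.95 in.
Transfer each piece to the horizontal axis through the centroid using Ī + A·d² with d = y − 7.95:
  bottom flange: d = -7.675 in → contributes +181.507 in⁴
  web: d = 0 in → contributes +148.582 in⁴
  top flange: d = 7.675 in → contributes +181.507 in⁴
  hole: d = 0 in → contributes −0.000191748 in⁴
Total I = 511.596 in⁴.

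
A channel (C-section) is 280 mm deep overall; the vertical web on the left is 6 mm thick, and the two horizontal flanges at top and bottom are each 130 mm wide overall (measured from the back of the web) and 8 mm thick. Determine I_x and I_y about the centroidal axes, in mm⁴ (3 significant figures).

Break the section into simple shapes (no overlaps), measuring from the bottom-left corner of the bounding box.
Web: 6 × 280, A = 1 680 mm², y = 140 mm, Ī = 10 976 000 mm⁴.
Top flange (beyond web): 124 × 8, A = 992 mm², y = 276 mm, Ī = 5290.7 mm⁴.
Bottom flange (beyond web): 124 × 8, A = 992 mm², y = 4 mm, Ī = 5290.7 mm⁴.
By symmetry the centroid is at mid-height, ȳ = 140 mm.
Transfer each piece to the centroidal x-axis using Ī + A·d² with d = y − 140:
  web: d = 0 mm → contributes +10 976 000 mm⁴
  top flange (beyond web): d = 136 mm → contributes +18 353 323 mm⁴
  bottom flange (beyond web): d = -136 mm → contributes +18 353 323 mm⁴
Total I = 47 682 645 mm⁴.
For the y-axis: x̄ = 38.197 mm.
Repeating about the centroidal y-axis gives I_y = 6 390 664 mm⁴.

I_x ≈ 4.77 × 10⁷ mm⁴, I_y ≈ 6.39 × 10⁶ mm⁴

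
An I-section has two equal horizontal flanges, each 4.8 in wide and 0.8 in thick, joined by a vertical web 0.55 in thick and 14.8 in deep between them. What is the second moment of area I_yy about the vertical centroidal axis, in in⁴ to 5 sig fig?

I_yy ≈ 14.951 in⁴

Break the section into simple shapes (no overlaps), measuring from the bottom-left corner of the bounding box.
Bottom flange: 4.8 × 0.8, A = 3.84 in², x = 2.4 in, Ī = 7.3728 in⁴.
Web: 0.55 × 14.8, A = 8.14 in², x = 2.4 in, Ī = 0.2051958 in⁴.
Top flange: 4.8 × 0.8, A = 3.84 in², x = 2.4 in, Ī = 7.3728 in⁴.
By symmetry the centroid is at mid-width, x̄ = 2.4 in.
All pieces are centred on the vertical centroidal axis, so I = ΣĪ = 14.9508 in⁴.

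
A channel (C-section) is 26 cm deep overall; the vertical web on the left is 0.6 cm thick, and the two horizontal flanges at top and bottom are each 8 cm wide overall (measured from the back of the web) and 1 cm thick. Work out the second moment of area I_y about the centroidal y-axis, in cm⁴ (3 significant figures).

Split into non-overlapping primitives; take the origin at the lower-left of the bounding box.
Web: 0.6 × 26, A = 15.6 cm², x = 0.3 cm, Ī = 0.468 cm⁴.
Top flange (beyond web): 7.4 × 1, A = 7.4 cm², x = 4.3 cm, Ī = 33.769 cm⁴.
Bottom flange (beyond web): 7.4 × 1, A = 7.4 cm², x = 4.3 cm, Ī = 33.769 cm⁴.
Centroid: x̄ = ΣA·x / ΣA = 2.2474 cm.
Transfer each piece to the centroidal y-axis using Ī + A·d² with d = x − 2.2474:
  web: d = -1.9474 cm → contributes +59.627 cm⁴
  top flange (beyond web): d = 2.0526 cm → contributes +64.947 cm⁴
  bottom flange (beyond web): d = 2.0526 cm → contributes +64.947 cm⁴
Total I = 189.52 cm⁴.

I_y ≈ 190 cm⁴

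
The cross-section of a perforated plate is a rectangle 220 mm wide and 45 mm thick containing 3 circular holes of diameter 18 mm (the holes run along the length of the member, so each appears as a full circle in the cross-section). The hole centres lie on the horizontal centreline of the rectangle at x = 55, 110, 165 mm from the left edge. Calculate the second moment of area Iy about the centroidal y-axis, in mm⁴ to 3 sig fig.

Decompose the section into non-overlapping parts with the origin at the bottom-left of its bounding rectangle.
Plate: 220 × 45, A = 9 900 mm², x = 110 mm, Ī = 39 930 000 mm⁴.
Hole 1 (subtracted): ⌀18, A = 254.47 mm², x = 55 mm, Ī = 5 153 mm⁴.
Hole 2 (subtracted): ⌀18, A = 254.47 mm², x = 110 mm, Ī = 5 153 mm⁴.
Hole 3 (subtracted): ⌀18, A = 254.47 mm², x = 165 mm, Ī = 5 153 mm⁴.
By symmetry the centroid is at mid-width, x̄ = 110 mm.
Transfer each piece to the centroidal y-axis using Ī + A·d² with d = x − 110:
  plate: d = 0 mm → contributes +39 930 000 mm⁴
  hole 1: d = -55 mm → contributes −774 922 mm⁴
  hole 2: d = 0 mm → contributes −5 153 mm⁴
  hole 3: d = 55 mm → contributes −774 922 mm⁴
Total I = 38 375 004 mm⁴.

Iy ≈ 3.84 × 10⁷ mm⁴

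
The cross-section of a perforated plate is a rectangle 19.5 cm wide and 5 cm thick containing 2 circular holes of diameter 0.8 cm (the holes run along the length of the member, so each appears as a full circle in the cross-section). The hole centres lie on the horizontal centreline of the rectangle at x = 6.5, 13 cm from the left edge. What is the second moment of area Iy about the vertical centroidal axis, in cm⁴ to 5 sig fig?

Iy ≈ 3078.9 cm⁴

Split into non-overlapping primitives; take the origin at the lower-left of the bounding box.
Plate: 19.5 × 5, A = 97.5 cm², x = 9.75 cm, Ī = 3089.531 cm⁴.
Hole 1 (subtracted): ⌀0.8, A = 0.5026548 cm², x = 6.5 cm, Ī = 0.02010619 cm⁴.
Hole 2 (subtracted): ⌀0.8, A = 0.5026548 cm², x = 13 cm, Ī = 0.02010619 cm⁴.
By symmetry the centroid is at mid-width, x̄ = 9.75 cm.
Transfer each piece to the vertical centroidal axis using Ī + A·d² with d = x − 9.75:
  plate: d = 0 cm → contributes +3089.531 cm⁴
  hole 1: d = -3.25 cm → contributes −5.329398 cm⁴
  hole 2: d = 3.25 cm → contributes −5.329398 cm⁴
Total I = 3078.872 cm⁴.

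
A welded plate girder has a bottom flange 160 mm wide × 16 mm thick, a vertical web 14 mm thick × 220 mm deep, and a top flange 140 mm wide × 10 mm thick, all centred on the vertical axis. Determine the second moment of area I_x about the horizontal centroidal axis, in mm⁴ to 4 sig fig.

Break the section into simple shapes (no overlaps), measuring from the bottom-left corner of the bounding box.
Bottom plate: 160 × 16, A = 2 560 mm², y = 8 mm, Ī = 54613.3 mm⁴.
Web plate: 14 × 220, A = 3 080 mm², y = 126 mm, Ī = 12 422 667 mm⁴.
Top plate: 140 × 10, A = 1 400 mm², y = 241 mm, Ī = 11666.7 mm⁴.
Centroid: ȳ = ΣA·y / ΣA = 105.96 mm.
Transfer each piece to the horizontal centroidal axis using Ī + A·d² with d = y − 105.96:
  bottom plate: d = -97.9602 mm → contributes +24 620 901 mm⁴
  web plate: d = 20.0398 mm → contributes +13 659 572 mm⁴
  top plate: d = 135.04 mm → contributes +25 541 703 mm⁴
Total I = 63 822 176 mm⁴.

I_x ≈ 6.382 × 10⁷ mm⁴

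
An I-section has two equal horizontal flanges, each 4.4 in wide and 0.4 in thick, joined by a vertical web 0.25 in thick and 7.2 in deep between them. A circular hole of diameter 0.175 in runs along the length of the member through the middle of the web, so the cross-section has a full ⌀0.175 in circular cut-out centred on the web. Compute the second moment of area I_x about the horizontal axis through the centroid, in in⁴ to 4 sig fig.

Treat the section as a set of non-overlapping primitives; coordinates are from the bounding-box lower-left.
Bottom flange: 4.4 × 0.4, A = 1.76 in², y = 0.2 in, Ī = 0.0234667 in⁴.
Web: 0.25 × 7.2, A = 1.8 in², y = 4 in, Ī = 7.776 in⁴.
Top flange: 4.4 × 0.4, A = 1.76 in², y = 7.8 in, Ī = 0.0234667 in⁴.
Hole (subtracted): ⌀0.175, A = 0.0240528 in², y = 4 in, Ī = 0.0000460386 in⁴.
By symmetry the centroid is at mid-height, ȳ = 4 in.
Transfer each piece to the horizontal axis through the centroid using Ī + A·d² with d = y − 4:
  bottom flange: d = -3.8 in → contributes +25.4379 in⁴
  web: d = 0 in → contributes +7.776 in⁴
  top flange: d = 3.8 in → contributes +25.4379 in⁴
  hole: d = 0 in → contributes −0.0000460386 in⁴
Total I = 58.6517 in⁴.

I_x ≈ 58.65 in⁴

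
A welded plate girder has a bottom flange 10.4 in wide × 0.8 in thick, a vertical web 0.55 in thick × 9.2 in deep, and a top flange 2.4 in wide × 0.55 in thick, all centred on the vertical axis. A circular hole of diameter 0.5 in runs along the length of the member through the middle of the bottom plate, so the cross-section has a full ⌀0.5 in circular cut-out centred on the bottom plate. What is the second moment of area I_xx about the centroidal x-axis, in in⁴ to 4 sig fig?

I_xx ≈ 190.1 in⁴

Break the section into simple shapes (no overlaps), measuring from the bottom-left corner of the bounding box.
Bottom plate: 10.4 × 0.8, A = 8.32 in², y = 0.4 in, Ī = 0.443733 in⁴.
Web plate: 0.55 × 9.2, A = 5.06 in², y = 5.4 in, Ī = 35.6899 in⁴.
Top plate: 2.4 × 0.55, A = 1.32 in², y = 10.275 in, Ī = 0.033275 in⁴.
Hole (subtracted): ⌀0.5, A = 0.19635 in², y = 0.4 in, Ī = 0.00306796 in⁴.
Centroid: ȳ = ΣA·y / ΣA = 3.04313 in.
Transfer each piece to the centroidal x-axis using Ī + A·d² with d = y − 3.04313:
  bottom plate: d = -2.64313 in → contributes +58.5683 in⁴
  web plate: d = 2.35687 in → contributes +63.7974 in⁴
  top plate: d = 7.23187 in → contributes +69.0692 in⁴
  hole: d = -2.64313 in → contributes −1.37479 in⁴
Total I = 190.06 in⁴.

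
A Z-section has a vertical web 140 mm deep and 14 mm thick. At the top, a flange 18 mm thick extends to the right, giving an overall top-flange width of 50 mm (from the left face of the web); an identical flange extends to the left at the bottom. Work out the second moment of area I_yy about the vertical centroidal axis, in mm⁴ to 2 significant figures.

Break the section into simple shapes (no overlaps), measuring from the bottom-left corner of the bounding box.
Web: 14 × 140, A = 1 960 mm², x = 43 mm, Ī = 32 013 mm⁴.
Top flange (beyond web): 36 × 18, A = 648 mm², x = 68 mm, Ī = 69 984 mm⁴.
Bottom flange (beyond web): 36 × 18, A = 648 mm², x = 18 mm, Ī = 69 984 mm⁴.
Centroid: x̄ = ΣA·x / ΣA = 43 mm.
Transfer each piece to the vertical centroidal axis using Ī + A·d² with d = x − 43:
  web: d = 0 mm → contributes +32 013 mm⁴
  top flange (beyond web): d = 25 mm → contributes +474 984 mm⁴
  bottom flange (beyond web): d = -25 mm → contributes +474 984 mm⁴
Total I = 981 981 mm⁴.

I_yy ≈ 9.8 × 10⁵ mm⁴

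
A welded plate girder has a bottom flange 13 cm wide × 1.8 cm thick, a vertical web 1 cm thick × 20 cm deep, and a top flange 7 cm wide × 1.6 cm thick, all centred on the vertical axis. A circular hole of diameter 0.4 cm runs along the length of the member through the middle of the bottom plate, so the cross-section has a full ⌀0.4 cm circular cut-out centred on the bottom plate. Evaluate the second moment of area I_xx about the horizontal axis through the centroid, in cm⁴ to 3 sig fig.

Decompose the section into non-overlapping parts with the origin at the bottom-left of its bounding rectangle.
Bottom plate: 13 × 1.8, A = 23.4 cm², y = 0.9 cm, Ī = 6.318 cm⁴.
Web plate: 1 × 20, A = 20 cm², y = 11.8 cm, Ī = 666.67 cm⁴.
Top plate: 7 × 1.6, A = 11.2 cm², y = 22.6 cm, Ī = 2.3893 cm⁴.
Hole (subtracted): ⌀0.4, A = 0.12566 cm², y = 0.9 cm, Ī = 0.0012566 cm⁴.
Centroid: ȳ = ΣA·y / ΣA = 9.3634 cm.
Transfer each piece to the horizontal axis through the centroid using Ī + A·d² with d = y − 9.3634:
  bottom plate: d = -8.4634 cm → contributes +1682.5 cm⁴
  web plate: d = 2.4366 cm → contributes +785.4 cm⁴
  top plate: d = 13.237 cm → contributes +1964.7 cm⁴
  hole: d = -8.4634 cm → contributes −9.0025 cm⁴
Total I = 4423.6 cm⁴.

I_xx ≈ 4420 cm⁴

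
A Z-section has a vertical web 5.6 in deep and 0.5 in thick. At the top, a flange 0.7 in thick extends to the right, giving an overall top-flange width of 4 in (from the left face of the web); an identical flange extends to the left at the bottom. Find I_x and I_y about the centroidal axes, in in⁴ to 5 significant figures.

Break the section into simple shapes (no overlaps), measuring from the bottom-left corner of the bounding box.
Web: 0.5 × 5.6, A = 2.8 in², y = 2.8 in, Ī = 7.317333 in⁴.
Top flange (beyond web): 3.5 × 0.7, A = 2.45 in², y = 5.25 in, Ī = 0.1000417 in⁴.
Bottom flange (beyond web): 3.5 × 0.7, A = 2.45 in², y = 0.35 in, Ī = 0.1000417 in⁴.
Centroid: ȳ = ΣA·y / ΣA = 2.8 in.
Transfer each piece to the centroidal x-axis using Ī + A·d² with d = y − 2.8:
  web: d = 0 in → contributes +7.317333 in⁴
  top flange (beyond web): d = 2.45 in → contributes +14.80617 in⁴
  bottom flange (beyond web): d = -2.45 in → contributes +14.80617 in⁴
Total I = 36.92967 in⁴.
For the y-axis: x̄ = 3.75 in.
Repeating about the centroidal y-axis gives I_y = 24.66042 in⁴.

I_x ≈ 36.930 in⁴, I_y ≈ 24.660 in⁴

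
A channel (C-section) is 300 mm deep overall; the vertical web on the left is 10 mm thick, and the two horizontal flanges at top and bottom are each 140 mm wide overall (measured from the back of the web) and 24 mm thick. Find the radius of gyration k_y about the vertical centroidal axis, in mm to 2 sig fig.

k_y ≈ 45 mm

Decompose the section into non-overlapping parts with the origin at the bottom-left of its bounding rectangle.
Web: 10 × 300, A = 3 000 mm², x = 5 mm, Ī = 25 000 mm⁴.
Top flange (beyond web): 130 × 24, A = 3 120 mm², x = 75 mm, Ī = 4 394 000 mm⁴.
Bottom flange (beyond web): 130 × 24, A = 3 120 mm², x = 75 mm, Ī = 4 394 000 mm⁴.
Centroid: x̄ = ΣA·x / ΣA = 52.27 mm.
Transfer each piece to the vertical centroidal axis using Ī + A·d² with d = x − 52.27:
  web: d = -47.27 mm → contributes +6 729 132 mm⁴
  top flange (beyond web): d = 22.73 mm → contributes +6 005 570 mm⁴
  bottom flange (beyond web): d = 22.73 mm → contributes +6 005 570 mm⁴
Total I = 18 740 273 mm⁴.
Radius of gyration: k = √(I/A) = √(18 740 273 / 9 240) = 45.04 mm.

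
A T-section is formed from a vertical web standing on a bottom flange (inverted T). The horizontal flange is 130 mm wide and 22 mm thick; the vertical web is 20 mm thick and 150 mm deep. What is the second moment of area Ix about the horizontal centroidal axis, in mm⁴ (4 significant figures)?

Ix ≈ 1.657 × 10⁷ mm⁴

Break the section into simple shapes (no overlaps), measuring from the bottom-left corner of the bounding box.
Flange: 130 × 22, A = 2 860 mm², y = 11 mm, Ī = 115 353 mm⁴.
Web: 20 × 150, A = 3 000 mm², y = 97 mm, Ī = 5 625 000 mm⁴.
Centroid: ȳ = ΣA·y / ΣA = 55.0273 mm.
Transfer each piece to the horizontal centroidal axis using Ī + A·d² with d = y − 55.0273:
  flange: d = -44.0273 mm → contributes +5 659 187 mm⁴
  web: d = 41.9727 mm → contributes +10 910 122 mm⁴
Total I = 16 569 309 mm⁴.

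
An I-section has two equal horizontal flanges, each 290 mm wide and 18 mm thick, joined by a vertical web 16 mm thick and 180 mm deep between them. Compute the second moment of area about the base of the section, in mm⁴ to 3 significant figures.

I_base ≈ 2.66 × 10⁸ mm⁴

Treat the section as a set of non-overlapping primitives; coordinates are from the bounding-box lower-left.
Bottom flange: 290 × 18, A = 5 220 mm², y = 9 mm, Ī = 140 940 mm⁴.
Web: 16 × 180, A = 2 880 mm², y = 108 mm, Ī = 7 776 000 mm⁴.
Top flange: 290 × 18, A = 5 220 mm², y = 207 mm, Ī = 140 940 mm⁴.
Transfer each piece to the base of the section using Ī + A·d² with d = y − 0:
  bottom flange: d = 9 mm → contributes +563 760 mm⁴
  web: d = 108 mm → contributes +41 368 320 mm⁴
  top flange: d = 207 mm → contributes +223 812 720 mm⁴
Total I = 265 744 800 mm⁴.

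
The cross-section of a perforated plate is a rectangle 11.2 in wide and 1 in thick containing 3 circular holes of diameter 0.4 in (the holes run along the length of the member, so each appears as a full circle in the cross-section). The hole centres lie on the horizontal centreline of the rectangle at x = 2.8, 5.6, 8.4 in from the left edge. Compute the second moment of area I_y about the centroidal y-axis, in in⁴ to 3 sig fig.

Decompose the section into non-overlapping parts with the origin at the bottom-left of its bounding rectangle.
Plate: 11.2 × 1, A = 11.2 in², x = 5.6 in, Ī = 117.08 in⁴.
Hole 1 (subtracted): ⌀0.4, A = 0.12566 in², x = 2.8 in, Ī = 0.0012566 in⁴.
Hole 2 (subtracted): ⌀0.4, A = 0.12566 in², x = 5.6 in, Ī = 0.0012566 in⁴.
Hole 3 (subtracted): ⌀0.4, A = 0.12566 in², x = 8.4 in, Ī = 0.0012566 in⁴.
By symmetry the centroid is at mid-width, x̄ = 5.6 in.
Transfer each piece to the centroidal y-axis using Ī + A·d² with d = x − 5.6:
  plate: d = 0 in → contributes +117.08 in⁴
  hole 1: d = -2.8 in → contributes −0.98646 in⁴
  hole 2: d = 0 in → contributes −0.0012566 in⁴
  hole 3: d = 2.8 in → contributes −0.98646 in⁴
Total I = 115.1 in⁴.

I_y ≈ 115 in⁴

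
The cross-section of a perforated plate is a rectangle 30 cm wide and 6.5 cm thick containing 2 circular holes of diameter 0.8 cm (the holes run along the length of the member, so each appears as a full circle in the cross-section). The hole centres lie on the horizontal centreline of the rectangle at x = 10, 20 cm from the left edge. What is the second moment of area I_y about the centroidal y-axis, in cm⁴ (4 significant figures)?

I_y ≈ 1.460 × 10⁴ cm⁴

Break the section into simple shapes (no overlaps), measuring from the bottom-left corner of the bounding box.
Plate: 30 × 6.5, A = 195 cm², x = 15 cm, Ī = 14 625 cm⁴.
Hole 1 (subtracted): ⌀0.8, A = 0.502655 cm², x = 10 cm, Ī = 0.0201062 cm⁴.
Hole 2 (subtracted): ⌀0.8, A = 0.502655 cm², x = 20 cm, Ī = 0.0201062 cm⁴.
By symmetry the centroid is at mid-width, x̄ = 15 cm.
Transfer each piece to the centroidal y-axis using Ī + A·d² with d = x − 15:
  plate: d = 0 cm → contributes +14 625 cm⁴
  hole 1: d = -5 cm → contributes −12.5865 cm⁴
  hole 2: d = 5 cm → contributes −12.5865 cm⁴
Total I = 14599.8 cm⁴.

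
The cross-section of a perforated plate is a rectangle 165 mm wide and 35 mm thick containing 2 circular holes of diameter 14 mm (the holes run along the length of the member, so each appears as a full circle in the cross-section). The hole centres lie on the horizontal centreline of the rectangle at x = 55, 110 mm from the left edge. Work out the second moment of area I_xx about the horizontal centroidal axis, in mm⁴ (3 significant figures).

Treat the section as a set of non-overlapping primitives; coordinates are from the bounding-box lower-left.
Plate: 165 × 35, A = 5 775 mm², y = 17.5 mm, Ī = 589 531 mm⁴.
Hole 1 (subtracted): ⌀14, A = 153.94 mm², y = 17.5 mm, Ī = 1885.7 mm⁴.
Hole 2 (subtracted): ⌀14, A = 153.94 mm², y = 17.5 mm, Ī = 1885.7 mm⁴.
By symmetry the centroid is at mid-height, ȳ = 17.5 mm.
All pieces are centred on the horizontal centroidal axis, so I = ΣĪ (holes subtracted) = 585 760 mm⁴.

I_xx ≈ 5.86 × 10⁵ mm⁴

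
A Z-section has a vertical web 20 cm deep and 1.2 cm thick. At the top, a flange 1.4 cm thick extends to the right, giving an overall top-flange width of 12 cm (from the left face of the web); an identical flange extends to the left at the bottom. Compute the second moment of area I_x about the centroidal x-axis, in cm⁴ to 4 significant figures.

Treat the section as a set of non-overlapping primitives; coordinates are from the bounding-box lower-left.
Web: 1.2 × 20, A = 24 cm², y = 10 cm, Ī = 800 cm⁴.
Top flange (beyond web): 10.8 × 1.4, A = 15.12 cm², y = 19.3 cm, Ī = 2.4696 cm⁴.
Bottom flange (beyond web): 10.8 × 1.4, A = 15.12 cm², y = 0.7 cm, Ī = 2.4696 cm⁴.
Centroid: ȳ = ΣA·y / ΣA = 10 cm.
Transfer each piece to the centroidal x-axis using Ī + A·d² with d = y − 10:
  web: d = 0 cm → contributes +800 cm⁴
  top flange (beyond web): d = 9.3 cm → contributes +1310.2 cm⁴
  bottom flange (beyond web): d = -9.3 cm → contributes +1310.2 cm⁴
Total I = 3420.4 cm⁴.

I_x ≈ 3420 cm⁴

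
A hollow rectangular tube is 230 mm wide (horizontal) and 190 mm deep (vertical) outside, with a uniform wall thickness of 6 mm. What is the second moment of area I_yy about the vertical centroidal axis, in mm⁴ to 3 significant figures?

Decompose the section into non-overlapping parts with the origin at the bottom-left of its bounding rectangle.
Outer rectangle: 230 × 190, A = 43 700 mm², x = 115 mm, Ī = 192 644 167 mm⁴.
Inner void (subtracted): 218 × 178, A = 38 804 mm², x = 115 mm, Ī = 153 676 775 mm⁴.
By symmetry the centroid is at mid-width, x̄ = 115 mm.
All pieces are centred on the vertical centroidal axis, so I = ΣĪ (holes subtracted) = 38 967 392 mm⁴.

I_yy ≈ 3.90 × 10⁷ mm⁴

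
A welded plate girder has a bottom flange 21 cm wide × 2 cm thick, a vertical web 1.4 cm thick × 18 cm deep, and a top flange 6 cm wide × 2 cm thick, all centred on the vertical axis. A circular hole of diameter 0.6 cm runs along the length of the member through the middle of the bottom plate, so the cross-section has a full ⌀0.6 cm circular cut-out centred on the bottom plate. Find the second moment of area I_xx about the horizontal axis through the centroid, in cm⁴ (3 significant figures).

I_xx ≈ 4950 cm⁴

Split into non-overlapping primitives; take the origin at the lower-left of the bounding box.
Bottom plate: 21 × 2, A = 42 cm², y = 1 cm, Ī = 14 cm⁴.
Web plate: 1.4 × 18, A = 25.2 cm², y = 11 cm, Ī = 680.4 cm⁴.
Top plate: 6 × 2, A = 12 cm², y = 21 cm, Ī = 4 cm⁴.
Hole (subtracted): ⌀0.6, A = 0.28274 cm², y = 1 cm, Ī = 0.0063617 cm⁴.
Centroid: ȳ = ΣA·y / ΣA = 7.2344 cm.
Transfer each piece to the horizontal axis through the centroid using Ī + A·d² with d = y − 7.2344:
  bottom plate: d = -6.2344 cm → contributes +1646.4 cm⁴
  web plate: d = 3.7656 cm → contributes +1037.7 cm⁴
  top plate: d = 13.766 cm → contributes +2277.9 cm⁴
  hole: d = -6.2344 cm → contributes −10.996 cm⁴
Total I = 4951.1 cm⁴.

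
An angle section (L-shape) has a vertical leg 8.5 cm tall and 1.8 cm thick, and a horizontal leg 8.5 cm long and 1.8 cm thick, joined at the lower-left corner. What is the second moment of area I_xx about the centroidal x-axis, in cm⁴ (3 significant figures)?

Split into non-overlapping primitives; take the origin at the lower-left of the bounding box.
Vertical leg: 1.8 × 8.5, A = 15.3 cm², y = 4.25 cm, Ī = 92.119 cm⁴.
Horizontal leg (remainder): 6.7 × 1.8, A = 12.06 cm², y = 0.9 cm, Ī = 3.2562 cm⁴.
Centroid: ȳ = ΣA·y / ΣA = 2.7734 cm.
Transfer each piece to the centroidal x-axis using Ī + A·d² with d = y − 2.7734:
  vertical leg: d = 1.4766 cm → contributes +125.48 cm⁴
  horizontal leg (remainder): d = -1.8734 cm → contributes +45.58 cm⁴
Total I = 171.06 cm⁴.

I_xx ≈ 171 cm⁴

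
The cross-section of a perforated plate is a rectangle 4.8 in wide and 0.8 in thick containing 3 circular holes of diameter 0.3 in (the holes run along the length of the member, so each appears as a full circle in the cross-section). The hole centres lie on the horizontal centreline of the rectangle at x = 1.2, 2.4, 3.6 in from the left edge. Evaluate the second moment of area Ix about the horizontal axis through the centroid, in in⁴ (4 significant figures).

Ix ≈ 0.2036 in⁴

Decompose the section into non-overlapping parts with the origin at the bottom-left of its bounding rectangle.
Plate: 4.8 × 0.8, A = 3.84 in², y = 0.4 in, Ī = 0.2048 in⁴.
Hole 1 (subtracted): ⌀0.3, A = 0.0706858 in², y = 0.4 in, Ī = 0.000397608 in⁴.
Hole 2 (subtracted): ⌀0.3, A = 0.0706858 in², y = 0.4 in, Ī = 0.000397608 in⁴.
Hole 3 (subtracted): ⌀0.3, A = 0.0706858 in², y = 0.4 in, Ī = 0.000397608 in⁴.
By symmetry the centroid is at mid-height, ȳ = 0.4 in.
All pieces are centred on the horizontal axis through the centroid, so I = ΣĪ (holes subtracted) = 0.203607 in⁴.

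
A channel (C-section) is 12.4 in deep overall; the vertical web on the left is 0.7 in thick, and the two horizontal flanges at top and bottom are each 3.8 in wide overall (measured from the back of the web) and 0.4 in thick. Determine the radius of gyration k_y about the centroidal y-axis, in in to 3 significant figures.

k_y ≈ 0.913 in

Treat the section as a set of non-overlapping primitives; coordinates are from the bounding-box lower-left.
Web: 0.7 × 12.4, A = 8.68 in², x = 0.35 in, Ī = 0.35443 in⁴.
Top flange (beyond web): 3.1 × 0.4, A = 1.24 in², x = 2.25 in, Ī = 0.99303 in⁴.
Bottom flange (beyond web): 3.1 × 0.4, A = 1.24 in², x = 2.25 in, Ī = 0.99303 in⁴.
Centroid: x̄ = ΣA·x / ΣA = 0.77222 in.
Transfer each piece to the centroidal y-axis using Ī + A·d² with d = x − 0.77222:
  web: d = -0.42222 in → contributes +1.9018 in⁴
  top flange (beyond web): d = 1.4778 in → contributes +3.701 in⁴
  bottom flange (beyond web): d = 1.4778 in → contributes +3.701 in⁴
Total I = 9.3038 in⁴.
Radius of gyration: k = √(I/A) = √(9.3038 / 11.16) = 0.91306 in.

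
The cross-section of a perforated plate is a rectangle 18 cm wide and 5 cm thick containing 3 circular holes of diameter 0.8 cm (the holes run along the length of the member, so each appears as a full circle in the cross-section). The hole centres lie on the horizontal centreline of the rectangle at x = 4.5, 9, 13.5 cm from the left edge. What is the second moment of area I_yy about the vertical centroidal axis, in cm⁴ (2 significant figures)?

Decompose the section into non-overlapping parts with the origin at the bottom-left of its bounding rectangle.
Plate: 18 × 5, A = 90 cm², x = 9 cm, Ī = 2 430 cm⁴.
Hole 1 (subtracted): ⌀0.8, A = 0.5027 cm², x = 4.5 cm, Ī = 0.02011 cm⁴.
Hole 2 (subtracted): ⌀0.8, A = 0.5027 cm², x = 9 cm, Ī = 0.02011 cm⁴.
Hole 3 (subtracted): ⌀0.8, A = 0.5027 cm², x = 13.5 cm, Ī = 0.02011 cm⁴.
By symmetry the centroid is at mid-width, x̄ = 9 cm.
Transfer each piece to the vertical centroidal axis using Ī + A·d² with d = x − 9:
  plate: d = 0 cm → contributes +2 430 cm⁴
  hole 1: d = -4.5 cm → contributes −10.2 cm⁴
  hole 2: d = 0 cm → contributes −0.02011 cm⁴
  hole 3: d = 4.5 cm → contributes −10.2 cm⁴
Total I = 2 410 cm⁴.

I_yy ≈ 2400 cm⁴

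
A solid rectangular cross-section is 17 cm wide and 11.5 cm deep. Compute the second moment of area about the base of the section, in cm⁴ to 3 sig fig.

I_base ≈ 8620 cm⁴

The section: 17 × 11.5, A = 195.5 cm², y = 5.75 cm, Ī = 2154.6 cm⁴.
Transfer it to a horizontal axis along the bottom face using Ī + A·d² with d = y − 0:
  the section: d = 5.75 cm → contributes +8618.3 cm⁴
Total I = 8618.3 cm⁴.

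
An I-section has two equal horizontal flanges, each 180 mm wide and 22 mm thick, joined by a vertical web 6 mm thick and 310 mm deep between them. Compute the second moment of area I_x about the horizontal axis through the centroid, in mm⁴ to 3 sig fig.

I_x ≈ 2.33 × 10⁸ mm⁴

Split into non-overlapping primitives; take the origin at the lower-left of the bounding box.
Bottom flange: 180 × 22, A = 3 960 mm², y = 11 mm, Ī = 159 720 mm⁴.
Web: 6 × 310, A = 1 860 mm², y = 177 mm, Ī = 14 895 500 mm⁴.
Top flange: 180 × 22, A = 3 960 mm², y = 343 mm, Ī = 159 720 mm⁴.
By symmetry the centroid is at mid-height, ȳ = 177 mm.
Transfer each piece to the horizontal axis through the centroid using Ī + A·d² with d = y − 177:
  bottom flange: d = -166 mm → contributes +109 281 480 mm⁴
  web: d = 0 mm → contributes +14 895 500 mm⁴
  top flange: d = 166 mm → contributes +109 281 480 mm⁴
Total I = 233 458 460 mm⁴.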